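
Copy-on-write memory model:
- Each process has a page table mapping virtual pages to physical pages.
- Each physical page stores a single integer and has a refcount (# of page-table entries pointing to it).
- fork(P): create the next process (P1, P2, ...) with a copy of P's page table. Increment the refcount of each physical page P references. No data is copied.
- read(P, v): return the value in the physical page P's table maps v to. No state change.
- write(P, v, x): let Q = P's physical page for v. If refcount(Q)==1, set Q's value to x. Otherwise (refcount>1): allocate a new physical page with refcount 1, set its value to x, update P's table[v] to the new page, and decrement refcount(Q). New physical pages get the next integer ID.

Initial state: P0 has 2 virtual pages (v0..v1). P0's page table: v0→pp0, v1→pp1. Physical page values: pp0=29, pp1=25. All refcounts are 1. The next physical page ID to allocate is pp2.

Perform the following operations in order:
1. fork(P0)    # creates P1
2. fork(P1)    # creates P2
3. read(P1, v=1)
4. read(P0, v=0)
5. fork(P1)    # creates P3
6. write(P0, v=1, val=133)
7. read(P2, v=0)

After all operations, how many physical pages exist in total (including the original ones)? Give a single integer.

Answer: 3

Derivation:
Op 1: fork(P0) -> P1. 2 ppages; refcounts: pp0:2 pp1:2
Op 2: fork(P1) -> P2. 2 ppages; refcounts: pp0:3 pp1:3
Op 3: read(P1, v1) -> 25. No state change.
Op 4: read(P0, v0) -> 29. No state change.
Op 5: fork(P1) -> P3. 2 ppages; refcounts: pp0:4 pp1:4
Op 6: write(P0, v1, 133). refcount(pp1)=4>1 -> COPY to pp2. 3 ppages; refcounts: pp0:4 pp1:3 pp2:1
Op 7: read(P2, v0) -> 29. No state change.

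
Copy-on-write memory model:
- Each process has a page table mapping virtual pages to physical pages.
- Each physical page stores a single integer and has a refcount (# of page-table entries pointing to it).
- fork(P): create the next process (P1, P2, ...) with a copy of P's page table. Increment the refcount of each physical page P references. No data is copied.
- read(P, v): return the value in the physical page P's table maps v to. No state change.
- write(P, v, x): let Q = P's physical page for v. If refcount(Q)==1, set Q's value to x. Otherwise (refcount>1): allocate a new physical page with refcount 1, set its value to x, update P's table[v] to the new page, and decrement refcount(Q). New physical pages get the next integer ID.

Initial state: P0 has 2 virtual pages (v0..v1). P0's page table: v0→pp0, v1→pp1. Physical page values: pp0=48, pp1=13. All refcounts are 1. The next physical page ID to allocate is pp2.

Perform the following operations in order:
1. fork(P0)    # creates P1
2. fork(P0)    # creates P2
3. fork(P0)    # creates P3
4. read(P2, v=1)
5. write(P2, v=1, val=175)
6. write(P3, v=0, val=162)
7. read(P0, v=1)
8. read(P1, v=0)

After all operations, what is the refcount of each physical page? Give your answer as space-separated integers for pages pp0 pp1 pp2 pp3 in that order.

Op 1: fork(P0) -> P1. 2 ppages; refcounts: pp0:2 pp1:2
Op 2: fork(P0) -> P2. 2 ppages; refcounts: pp0:3 pp1:3
Op 3: fork(P0) -> P3. 2 ppages; refcounts: pp0:4 pp1:4
Op 4: read(P2, v1) -> 13. No state change.
Op 5: write(P2, v1, 175). refcount(pp1)=4>1 -> COPY to pp2. 3 ppages; refcounts: pp0:4 pp1:3 pp2:1
Op 6: write(P3, v0, 162). refcount(pp0)=4>1 -> COPY to pp3. 4 ppages; refcounts: pp0:3 pp1:3 pp2:1 pp3:1
Op 7: read(P0, v1) -> 13. No state change.
Op 8: read(P1, v0) -> 48. No state change.

Answer: 3 3 1 1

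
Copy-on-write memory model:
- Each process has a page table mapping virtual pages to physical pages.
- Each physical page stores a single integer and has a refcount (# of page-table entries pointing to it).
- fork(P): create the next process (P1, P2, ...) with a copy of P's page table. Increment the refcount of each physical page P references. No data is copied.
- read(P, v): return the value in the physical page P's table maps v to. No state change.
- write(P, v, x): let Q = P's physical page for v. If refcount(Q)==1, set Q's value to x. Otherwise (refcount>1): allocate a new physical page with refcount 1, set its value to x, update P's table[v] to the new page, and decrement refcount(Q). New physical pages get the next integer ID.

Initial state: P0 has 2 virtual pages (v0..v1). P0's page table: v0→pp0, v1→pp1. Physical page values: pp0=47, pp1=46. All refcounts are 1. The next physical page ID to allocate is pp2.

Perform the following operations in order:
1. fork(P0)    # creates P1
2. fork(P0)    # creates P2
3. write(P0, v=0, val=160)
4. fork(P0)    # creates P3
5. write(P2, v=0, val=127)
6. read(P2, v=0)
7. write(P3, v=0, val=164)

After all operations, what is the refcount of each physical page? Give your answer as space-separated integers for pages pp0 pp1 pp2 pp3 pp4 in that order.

Op 1: fork(P0) -> P1. 2 ppages; refcounts: pp0:2 pp1:2
Op 2: fork(P0) -> P2. 2 ppages; refcounts: pp0:3 pp1:3
Op 3: write(P0, v0, 160). refcount(pp0)=3>1 -> COPY to pp2. 3 ppages; refcounts: pp0:2 pp1:3 pp2:1
Op 4: fork(P0) -> P3. 3 ppages; refcounts: pp0:2 pp1:4 pp2:2
Op 5: write(P2, v0, 127). refcount(pp0)=2>1 -> COPY to pp3. 4 ppages; refcounts: pp0:1 pp1:4 pp2:2 pp3:1
Op 6: read(P2, v0) -> 127. No state change.
Op 7: write(P3, v0, 164). refcount(pp2)=2>1 -> COPY to pp4. 5 ppages; refcounts: pp0:1 pp1:4 pp2:1 pp3:1 pp4:1

Answer: 1 4 1 1 1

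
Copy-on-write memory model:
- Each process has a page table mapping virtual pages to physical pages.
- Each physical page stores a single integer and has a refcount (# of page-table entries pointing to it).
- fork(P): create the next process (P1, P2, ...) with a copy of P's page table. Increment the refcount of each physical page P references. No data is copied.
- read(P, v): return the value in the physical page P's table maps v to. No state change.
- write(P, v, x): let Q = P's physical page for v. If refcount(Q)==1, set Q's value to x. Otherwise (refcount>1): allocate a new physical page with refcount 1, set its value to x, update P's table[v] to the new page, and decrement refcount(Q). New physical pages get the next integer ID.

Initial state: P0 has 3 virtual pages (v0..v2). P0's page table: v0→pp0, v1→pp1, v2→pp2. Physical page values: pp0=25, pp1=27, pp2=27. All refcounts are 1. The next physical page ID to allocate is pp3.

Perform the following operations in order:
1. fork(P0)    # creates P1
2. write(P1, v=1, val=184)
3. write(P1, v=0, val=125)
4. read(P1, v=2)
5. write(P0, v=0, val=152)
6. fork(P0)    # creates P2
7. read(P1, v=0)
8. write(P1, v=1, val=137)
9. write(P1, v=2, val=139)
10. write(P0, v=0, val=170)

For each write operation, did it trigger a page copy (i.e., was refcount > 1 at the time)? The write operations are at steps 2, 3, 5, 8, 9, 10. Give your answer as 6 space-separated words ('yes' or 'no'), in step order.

Op 1: fork(P0) -> P1. 3 ppages; refcounts: pp0:2 pp1:2 pp2:2
Op 2: write(P1, v1, 184). refcount(pp1)=2>1 -> COPY to pp3. 4 ppages; refcounts: pp0:2 pp1:1 pp2:2 pp3:1
Op 3: write(P1, v0, 125). refcount(pp0)=2>1 -> COPY to pp4. 5 ppages; refcounts: pp0:1 pp1:1 pp2:2 pp3:1 pp4:1
Op 4: read(P1, v2) -> 27. No state change.
Op 5: write(P0, v0, 152). refcount(pp0)=1 -> write in place. 5 ppages; refcounts: pp0:1 pp1:1 pp2:2 pp3:1 pp4:1
Op 6: fork(P0) -> P2. 5 ppages; refcounts: pp0:2 pp1:2 pp2:3 pp3:1 pp4:1
Op 7: read(P1, v0) -> 125. No state change.
Op 8: write(P1, v1, 137). refcount(pp3)=1 -> write in place. 5 ppages; refcounts: pp0:2 pp1:2 pp2:3 pp3:1 pp4:1
Op 9: write(P1, v2, 139). refcount(pp2)=3>1 -> COPY to pp5. 6 ppages; refcounts: pp0:2 pp1:2 pp2:2 pp3:1 pp4:1 pp5:1
Op 10: write(P0, v0, 170). refcount(pp0)=2>1 -> COPY to pp6. 7 ppages; refcounts: pp0:1 pp1:2 pp2:2 pp3:1 pp4:1 pp5:1 pp6:1

yes yes no no yes yes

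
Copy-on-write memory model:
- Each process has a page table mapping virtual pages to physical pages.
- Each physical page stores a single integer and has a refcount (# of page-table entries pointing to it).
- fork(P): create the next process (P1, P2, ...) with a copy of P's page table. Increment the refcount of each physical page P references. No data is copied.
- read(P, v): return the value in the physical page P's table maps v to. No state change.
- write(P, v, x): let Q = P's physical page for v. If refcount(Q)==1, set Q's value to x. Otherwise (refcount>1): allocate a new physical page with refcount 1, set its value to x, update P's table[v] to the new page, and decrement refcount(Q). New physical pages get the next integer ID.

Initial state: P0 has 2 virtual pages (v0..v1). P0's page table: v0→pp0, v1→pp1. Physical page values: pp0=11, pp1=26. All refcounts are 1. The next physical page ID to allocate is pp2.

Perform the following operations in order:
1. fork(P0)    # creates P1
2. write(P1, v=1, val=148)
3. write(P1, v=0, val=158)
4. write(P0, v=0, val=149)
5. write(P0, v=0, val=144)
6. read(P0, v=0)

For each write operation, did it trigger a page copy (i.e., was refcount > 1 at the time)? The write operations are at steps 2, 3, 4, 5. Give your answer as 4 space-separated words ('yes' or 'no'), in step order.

Op 1: fork(P0) -> P1. 2 ppages; refcounts: pp0:2 pp1:2
Op 2: write(P1, v1, 148). refcount(pp1)=2>1 -> COPY to pp2. 3 ppages; refcounts: pp0:2 pp1:1 pp2:1
Op 3: write(P1, v0, 158). refcount(pp0)=2>1 -> COPY to pp3. 4 ppages; refcounts: pp0:1 pp1:1 pp2:1 pp3:1
Op 4: write(P0, v0, 149). refcount(pp0)=1 -> write in place. 4 ppages; refcounts: pp0:1 pp1:1 pp2:1 pp3:1
Op 5: write(P0, v0, 144). refcount(pp0)=1 -> write in place. 4 ppages; refcounts: pp0:1 pp1:1 pp2:1 pp3:1
Op 6: read(P0, v0) -> 144. No state change.

yes yes no no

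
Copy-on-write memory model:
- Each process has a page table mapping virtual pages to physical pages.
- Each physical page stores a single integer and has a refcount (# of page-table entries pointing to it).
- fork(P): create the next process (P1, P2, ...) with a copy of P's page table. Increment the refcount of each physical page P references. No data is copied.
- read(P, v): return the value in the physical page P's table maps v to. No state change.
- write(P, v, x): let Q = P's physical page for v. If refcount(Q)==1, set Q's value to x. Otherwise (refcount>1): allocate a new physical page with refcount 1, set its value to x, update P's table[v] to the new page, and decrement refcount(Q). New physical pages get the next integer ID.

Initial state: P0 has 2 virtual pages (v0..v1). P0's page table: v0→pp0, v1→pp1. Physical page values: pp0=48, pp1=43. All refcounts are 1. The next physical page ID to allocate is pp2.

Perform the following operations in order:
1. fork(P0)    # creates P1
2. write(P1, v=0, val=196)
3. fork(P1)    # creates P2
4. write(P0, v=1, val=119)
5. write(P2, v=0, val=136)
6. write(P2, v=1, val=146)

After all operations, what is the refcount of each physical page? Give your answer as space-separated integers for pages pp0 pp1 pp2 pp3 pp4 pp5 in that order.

Op 1: fork(P0) -> P1. 2 ppages; refcounts: pp0:2 pp1:2
Op 2: write(P1, v0, 196). refcount(pp0)=2>1 -> COPY to pp2. 3 ppages; refcounts: pp0:1 pp1:2 pp2:1
Op 3: fork(P1) -> P2. 3 ppages; refcounts: pp0:1 pp1:3 pp2:2
Op 4: write(P0, v1, 119). refcount(pp1)=3>1 -> COPY to pp3. 4 ppages; refcounts: pp0:1 pp1:2 pp2:2 pp3:1
Op 5: write(P2, v0, 136). refcount(pp2)=2>1 -> COPY to pp4. 5 ppages; refcounts: pp0:1 pp1:2 pp2:1 pp3:1 pp4:1
Op 6: write(P2, v1, 146). refcount(pp1)=2>1 -> COPY to pp5. 6 ppages; refcounts: pp0:1 pp1:1 pp2:1 pp3:1 pp4:1 pp5:1

Answer: 1 1 1 1 1 1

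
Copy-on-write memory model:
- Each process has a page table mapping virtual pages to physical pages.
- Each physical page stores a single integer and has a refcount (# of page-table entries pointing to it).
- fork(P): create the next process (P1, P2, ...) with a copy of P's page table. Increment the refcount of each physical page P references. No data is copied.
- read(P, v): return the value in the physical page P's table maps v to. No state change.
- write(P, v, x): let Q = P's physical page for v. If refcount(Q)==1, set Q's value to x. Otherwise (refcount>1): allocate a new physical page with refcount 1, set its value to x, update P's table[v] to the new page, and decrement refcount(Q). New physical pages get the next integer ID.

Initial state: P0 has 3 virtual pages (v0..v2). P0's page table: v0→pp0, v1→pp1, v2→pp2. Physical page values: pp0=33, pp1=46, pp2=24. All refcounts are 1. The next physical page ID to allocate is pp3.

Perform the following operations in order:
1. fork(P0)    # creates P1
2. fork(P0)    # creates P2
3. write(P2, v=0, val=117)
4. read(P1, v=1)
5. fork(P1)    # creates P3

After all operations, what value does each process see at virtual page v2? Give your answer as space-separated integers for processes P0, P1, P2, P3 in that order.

Answer: 24 24 24 24

Derivation:
Op 1: fork(P0) -> P1. 3 ppages; refcounts: pp0:2 pp1:2 pp2:2
Op 2: fork(P0) -> P2. 3 ppages; refcounts: pp0:3 pp1:3 pp2:3
Op 3: write(P2, v0, 117). refcount(pp0)=3>1 -> COPY to pp3. 4 ppages; refcounts: pp0:2 pp1:3 pp2:3 pp3:1
Op 4: read(P1, v1) -> 46. No state change.
Op 5: fork(P1) -> P3. 4 ppages; refcounts: pp0:3 pp1:4 pp2:4 pp3:1
P0: v2 -> pp2 = 24
P1: v2 -> pp2 = 24
P2: v2 -> pp2 = 24
P3: v2 -> pp2 = 24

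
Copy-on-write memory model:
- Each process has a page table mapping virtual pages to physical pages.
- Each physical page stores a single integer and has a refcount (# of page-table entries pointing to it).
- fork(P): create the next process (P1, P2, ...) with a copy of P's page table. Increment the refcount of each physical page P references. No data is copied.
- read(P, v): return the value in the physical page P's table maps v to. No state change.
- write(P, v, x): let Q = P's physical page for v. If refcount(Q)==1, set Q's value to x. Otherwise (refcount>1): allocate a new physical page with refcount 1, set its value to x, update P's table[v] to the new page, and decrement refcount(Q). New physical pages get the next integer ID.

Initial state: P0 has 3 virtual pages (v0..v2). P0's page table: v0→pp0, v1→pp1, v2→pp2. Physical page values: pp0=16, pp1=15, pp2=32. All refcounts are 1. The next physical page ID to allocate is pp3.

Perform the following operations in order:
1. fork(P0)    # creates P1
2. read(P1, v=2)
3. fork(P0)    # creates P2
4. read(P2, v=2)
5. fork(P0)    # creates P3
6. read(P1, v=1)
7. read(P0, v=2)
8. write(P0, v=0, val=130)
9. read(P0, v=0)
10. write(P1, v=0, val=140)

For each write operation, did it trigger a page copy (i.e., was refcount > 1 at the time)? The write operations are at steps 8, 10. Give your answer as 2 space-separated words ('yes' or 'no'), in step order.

Op 1: fork(P0) -> P1. 3 ppages; refcounts: pp0:2 pp1:2 pp2:2
Op 2: read(P1, v2) -> 32. No state change.
Op 3: fork(P0) -> P2. 3 ppages; refcounts: pp0:3 pp1:3 pp2:3
Op 4: read(P2, v2) -> 32. No state change.
Op 5: fork(P0) -> P3. 3 ppages; refcounts: pp0:4 pp1:4 pp2:4
Op 6: read(P1, v1) -> 15. No state change.
Op 7: read(P0, v2) -> 32. No state change.
Op 8: write(P0, v0, 130). refcount(pp0)=4>1 -> COPY to pp3. 4 ppages; refcounts: pp0:3 pp1:4 pp2:4 pp3:1
Op 9: read(P0, v0) -> 130. No state change.
Op 10: write(P1, v0, 140). refcount(pp0)=3>1 -> COPY to pp4. 5 ppages; refcounts: pp0:2 pp1:4 pp2:4 pp3:1 pp4:1

yes yes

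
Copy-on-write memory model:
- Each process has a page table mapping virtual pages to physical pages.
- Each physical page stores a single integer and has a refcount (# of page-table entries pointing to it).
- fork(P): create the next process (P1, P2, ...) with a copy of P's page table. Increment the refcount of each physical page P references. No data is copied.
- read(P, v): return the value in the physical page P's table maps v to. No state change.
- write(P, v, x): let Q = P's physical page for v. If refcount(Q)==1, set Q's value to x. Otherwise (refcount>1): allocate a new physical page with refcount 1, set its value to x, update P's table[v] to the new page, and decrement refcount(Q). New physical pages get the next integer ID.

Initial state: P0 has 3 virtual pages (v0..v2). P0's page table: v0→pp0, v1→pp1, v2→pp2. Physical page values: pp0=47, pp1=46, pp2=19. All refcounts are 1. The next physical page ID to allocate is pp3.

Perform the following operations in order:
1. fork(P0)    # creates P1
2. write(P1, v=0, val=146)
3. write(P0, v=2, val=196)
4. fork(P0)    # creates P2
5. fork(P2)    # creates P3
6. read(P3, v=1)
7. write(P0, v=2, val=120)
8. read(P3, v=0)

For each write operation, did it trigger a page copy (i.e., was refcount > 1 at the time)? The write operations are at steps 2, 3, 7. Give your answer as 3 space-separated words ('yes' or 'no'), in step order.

Op 1: fork(P0) -> P1. 3 ppages; refcounts: pp0:2 pp1:2 pp2:2
Op 2: write(P1, v0, 146). refcount(pp0)=2>1 -> COPY to pp3. 4 ppages; refcounts: pp0:1 pp1:2 pp2:2 pp3:1
Op 3: write(P0, v2, 196). refcount(pp2)=2>1 -> COPY to pp4. 5 ppages; refcounts: pp0:1 pp1:2 pp2:1 pp3:1 pp4:1
Op 4: fork(P0) -> P2. 5 ppages; refcounts: pp0:2 pp1:3 pp2:1 pp3:1 pp4:2
Op 5: fork(P2) -> P3. 5 ppages; refcounts: pp0:3 pp1:4 pp2:1 pp3:1 pp4:3
Op 6: read(P3, v1) -> 46. No state change.
Op 7: write(P0, v2, 120). refcount(pp4)=3>1 -> COPY to pp5. 6 ppages; refcounts: pp0:3 pp1:4 pp2:1 pp3:1 pp4:2 pp5:1
Op 8: read(P3, v0) -> 47. No state change.

yes yes yes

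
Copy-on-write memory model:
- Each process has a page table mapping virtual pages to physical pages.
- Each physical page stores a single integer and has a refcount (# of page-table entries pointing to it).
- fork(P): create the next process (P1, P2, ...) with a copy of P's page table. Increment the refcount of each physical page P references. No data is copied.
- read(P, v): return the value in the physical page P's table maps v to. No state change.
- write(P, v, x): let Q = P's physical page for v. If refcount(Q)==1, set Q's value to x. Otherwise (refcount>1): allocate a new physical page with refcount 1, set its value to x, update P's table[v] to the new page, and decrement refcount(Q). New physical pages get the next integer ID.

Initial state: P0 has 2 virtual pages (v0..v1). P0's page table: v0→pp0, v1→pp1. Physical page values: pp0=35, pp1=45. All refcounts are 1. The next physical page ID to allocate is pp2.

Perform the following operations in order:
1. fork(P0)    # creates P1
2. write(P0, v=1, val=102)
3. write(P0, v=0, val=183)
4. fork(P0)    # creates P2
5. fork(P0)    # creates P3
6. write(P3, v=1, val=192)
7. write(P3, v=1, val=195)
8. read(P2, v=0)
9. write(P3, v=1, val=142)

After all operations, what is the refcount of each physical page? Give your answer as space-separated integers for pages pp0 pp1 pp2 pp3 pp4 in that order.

Answer: 1 1 2 3 1

Derivation:
Op 1: fork(P0) -> P1. 2 ppages; refcounts: pp0:2 pp1:2
Op 2: write(P0, v1, 102). refcount(pp1)=2>1 -> COPY to pp2. 3 ppages; refcounts: pp0:2 pp1:1 pp2:1
Op 3: write(P0, v0, 183). refcount(pp0)=2>1 -> COPY to pp3. 4 ppages; refcounts: pp0:1 pp1:1 pp2:1 pp3:1
Op 4: fork(P0) -> P2. 4 ppages; refcounts: pp0:1 pp1:1 pp2:2 pp3:2
Op 5: fork(P0) -> P3. 4 ppages; refcounts: pp0:1 pp1:1 pp2:3 pp3:3
Op 6: write(P3, v1, 192). refcount(pp2)=3>1 -> COPY to pp4. 5 ppages; refcounts: pp0:1 pp1:1 pp2:2 pp3:3 pp4:1
Op 7: write(P3, v1, 195). refcount(pp4)=1 -> write in place. 5 ppages; refcounts: pp0:1 pp1:1 pp2:2 pp3:3 pp4:1
Op 8: read(P2, v0) -> 183. No state change.
Op 9: write(P3, v1, 142). refcount(pp4)=1 -> write in place. 5 ppages; refcounts: pp0:1 pp1:1 pp2:2 pp3:3 pp4:1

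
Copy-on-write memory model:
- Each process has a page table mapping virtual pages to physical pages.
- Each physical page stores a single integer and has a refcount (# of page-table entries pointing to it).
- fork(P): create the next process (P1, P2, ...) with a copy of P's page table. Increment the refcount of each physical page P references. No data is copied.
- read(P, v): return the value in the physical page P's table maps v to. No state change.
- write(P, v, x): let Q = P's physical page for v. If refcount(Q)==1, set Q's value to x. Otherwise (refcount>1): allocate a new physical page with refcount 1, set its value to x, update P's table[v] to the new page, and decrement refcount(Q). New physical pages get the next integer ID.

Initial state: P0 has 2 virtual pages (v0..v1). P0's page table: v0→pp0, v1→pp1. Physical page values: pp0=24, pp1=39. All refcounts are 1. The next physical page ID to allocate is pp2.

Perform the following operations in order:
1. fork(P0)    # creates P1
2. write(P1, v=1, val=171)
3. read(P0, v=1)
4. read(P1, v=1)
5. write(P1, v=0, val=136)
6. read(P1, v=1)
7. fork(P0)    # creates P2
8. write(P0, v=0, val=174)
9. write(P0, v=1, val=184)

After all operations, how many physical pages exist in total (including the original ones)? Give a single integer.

Op 1: fork(P0) -> P1. 2 ppages; refcounts: pp0:2 pp1:2
Op 2: write(P1, v1, 171). refcount(pp1)=2>1 -> COPY to pp2. 3 ppages; refcounts: pp0:2 pp1:1 pp2:1
Op 3: read(P0, v1) -> 39. No state change.
Op 4: read(P1, v1) -> 171. No state change.
Op 5: write(P1, v0, 136). refcount(pp0)=2>1 -> COPY to pp3. 4 ppages; refcounts: pp0:1 pp1:1 pp2:1 pp3:1
Op 6: read(P1, v1) -> 171. No state change.
Op 7: fork(P0) -> P2. 4 ppages; refcounts: pp0:2 pp1:2 pp2:1 pp3:1
Op 8: write(P0, v0, 174). refcount(pp0)=2>1 -> COPY to pp4. 5 ppages; refcounts: pp0:1 pp1:2 pp2:1 pp3:1 pp4:1
Op 9: write(P0, v1, 184). refcount(pp1)=2>1 -> COPY to pp5. 6 ppages; refcounts: pp0:1 pp1:1 pp2:1 pp3:1 pp4:1 pp5:1

Answer: 6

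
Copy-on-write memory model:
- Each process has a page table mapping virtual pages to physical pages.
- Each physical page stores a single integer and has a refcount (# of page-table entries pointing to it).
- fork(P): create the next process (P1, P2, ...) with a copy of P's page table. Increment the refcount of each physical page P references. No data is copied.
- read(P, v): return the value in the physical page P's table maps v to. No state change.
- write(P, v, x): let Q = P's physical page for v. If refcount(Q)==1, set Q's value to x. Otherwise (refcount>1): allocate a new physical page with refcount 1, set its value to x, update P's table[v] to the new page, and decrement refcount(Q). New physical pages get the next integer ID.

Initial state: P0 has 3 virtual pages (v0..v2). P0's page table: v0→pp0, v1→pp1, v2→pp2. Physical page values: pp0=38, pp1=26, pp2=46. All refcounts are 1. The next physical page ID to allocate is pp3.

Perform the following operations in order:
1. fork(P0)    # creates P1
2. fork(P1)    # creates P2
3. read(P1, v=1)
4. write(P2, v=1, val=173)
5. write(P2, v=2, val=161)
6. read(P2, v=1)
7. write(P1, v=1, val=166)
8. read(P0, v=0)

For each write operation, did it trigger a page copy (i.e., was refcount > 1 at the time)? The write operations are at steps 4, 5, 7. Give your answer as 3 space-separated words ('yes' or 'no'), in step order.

Op 1: fork(P0) -> P1. 3 ppages; refcounts: pp0:2 pp1:2 pp2:2
Op 2: fork(P1) -> P2. 3 ppages; refcounts: pp0:3 pp1:3 pp2:3
Op 3: read(P1, v1) -> 26. No state change.
Op 4: write(P2, v1, 173). refcount(pp1)=3>1 -> COPY to pp3. 4 ppages; refcounts: pp0:3 pp1:2 pp2:3 pp3:1
Op 5: write(P2, v2, 161). refcount(pp2)=3>1 -> COPY to pp4. 5 ppages; refcounts: pp0:3 pp1:2 pp2:2 pp3:1 pp4:1
Op 6: read(P2, v1) -> 173. No state change.
Op 7: write(P1, v1, 166). refcount(pp1)=2>1 -> COPY to pp5. 6 ppages; refcounts: pp0:3 pp1:1 pp2:2 pp3:1 pp4:1 pp5:1
Op 8: read(P0, v0) -> 38. No state change.

yes yes yes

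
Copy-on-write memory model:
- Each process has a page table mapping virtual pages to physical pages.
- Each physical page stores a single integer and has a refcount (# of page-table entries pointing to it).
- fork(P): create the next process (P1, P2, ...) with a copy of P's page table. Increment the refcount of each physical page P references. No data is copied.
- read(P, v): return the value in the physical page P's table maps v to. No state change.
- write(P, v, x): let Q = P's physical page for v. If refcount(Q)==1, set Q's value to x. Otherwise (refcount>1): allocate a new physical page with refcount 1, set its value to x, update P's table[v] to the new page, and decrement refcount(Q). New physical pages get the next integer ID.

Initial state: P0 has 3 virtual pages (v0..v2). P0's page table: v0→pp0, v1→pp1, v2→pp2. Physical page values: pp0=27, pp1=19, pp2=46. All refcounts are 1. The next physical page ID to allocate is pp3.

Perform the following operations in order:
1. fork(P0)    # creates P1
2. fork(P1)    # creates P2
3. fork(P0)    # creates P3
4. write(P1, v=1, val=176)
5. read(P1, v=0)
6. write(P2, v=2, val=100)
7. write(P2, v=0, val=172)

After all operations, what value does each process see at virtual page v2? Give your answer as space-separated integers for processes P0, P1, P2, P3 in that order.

Answer: 46 46 100 46

Derivation:
Op 1: fork(P0) -> P1. 3 ppages; refcounts: pp0:2 pp1:2 pp2:2
Op 2: fork(P1) -> P2. 3 ppages; refcounts: pp0:3 pp1:3 pp2:3
Op 3: fork(P0) -> P3. 3 ppages; refcounts: pp0:4 pp1:4 pp2:4
Op 4: write(P1, v1, 176). refcount(pp1)=4>1 -> COPY to pp3. 4 ppages; refcounts: pp0:4 pp1:3 pp2:4 pp3:1
Op 5: read(P1, v0) -> 27. No state change.
Op 6: write(P2, v2, 100). refcount(pp2)=4>1 -> COPY to pp4. 5 ppages; refcounts: pp0:4 pp1:3 pp2:3 pp3:1 pp4:1
Op 7: write(P2, v0, 172). refcount(pp0)=4>1 -> COPY to pp5. 6 ppages; refcounts: pp0:3 pp1:3 pp2:3 pp3:1 pp4:1 pp5:1
P0: v2 -> pp2 = 46
P1: v2 -> pp2 = 46
P2: v2 -> pp4 = 100
P3: v2 -> pp2 = 46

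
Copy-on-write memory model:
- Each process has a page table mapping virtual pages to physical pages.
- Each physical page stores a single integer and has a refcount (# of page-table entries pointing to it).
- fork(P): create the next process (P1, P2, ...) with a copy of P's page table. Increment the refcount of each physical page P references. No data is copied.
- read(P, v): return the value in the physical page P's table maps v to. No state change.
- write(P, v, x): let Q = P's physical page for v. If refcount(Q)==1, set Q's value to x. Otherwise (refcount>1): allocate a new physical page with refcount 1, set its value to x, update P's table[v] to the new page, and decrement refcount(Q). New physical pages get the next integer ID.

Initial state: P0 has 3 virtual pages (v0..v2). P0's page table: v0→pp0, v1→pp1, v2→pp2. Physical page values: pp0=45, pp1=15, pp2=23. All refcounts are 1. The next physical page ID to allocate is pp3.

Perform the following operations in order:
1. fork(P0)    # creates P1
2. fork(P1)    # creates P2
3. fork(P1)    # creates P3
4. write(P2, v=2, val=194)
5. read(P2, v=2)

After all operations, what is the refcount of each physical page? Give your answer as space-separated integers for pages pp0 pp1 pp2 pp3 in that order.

Op 1: fork(P0) -> P1. 3 ppages; refcounts: pp0:2 pp1:2 pp2:2
Op 2: fork(P1) -> P2. 3 ppages; refcounts: pp0:3 pp1:3 pp2:3
Op 3: fork(P1) -> P3. 3 ppages; refcounts: pp0:4 pp1:4 pp2:4
Op 4: write(P2, v2, 194). refcount(pp2)=4>1 -> COPY to pp3. 4 ppages; refcounts: pp0:4 pp1:4 pp2:3 pp3:1
Op 5: read(P2, v2) -> 194. No state change.

Answer: 4 4 3 1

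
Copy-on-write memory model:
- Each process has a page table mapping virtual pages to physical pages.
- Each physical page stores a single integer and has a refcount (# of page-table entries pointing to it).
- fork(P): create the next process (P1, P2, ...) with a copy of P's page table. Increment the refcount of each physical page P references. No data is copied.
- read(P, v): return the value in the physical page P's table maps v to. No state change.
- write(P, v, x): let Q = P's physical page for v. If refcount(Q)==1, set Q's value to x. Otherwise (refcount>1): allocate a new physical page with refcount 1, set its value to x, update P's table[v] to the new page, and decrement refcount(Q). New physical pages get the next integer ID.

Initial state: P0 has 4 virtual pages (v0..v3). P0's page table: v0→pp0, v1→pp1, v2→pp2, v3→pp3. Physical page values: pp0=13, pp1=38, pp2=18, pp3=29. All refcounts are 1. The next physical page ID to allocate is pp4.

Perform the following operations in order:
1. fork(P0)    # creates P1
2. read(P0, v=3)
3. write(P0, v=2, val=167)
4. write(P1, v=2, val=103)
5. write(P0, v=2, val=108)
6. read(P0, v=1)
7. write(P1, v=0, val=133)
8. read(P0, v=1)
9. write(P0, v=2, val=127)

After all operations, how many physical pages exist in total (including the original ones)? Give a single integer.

Op 1: fork(P0) -> P1. 4 ppages; refcounts: pp0:2 pp1:2 pp2:2 pp3:2
Op 2: read(P0, v3) -> 29. No state change.
Op 3: write(P0, v2, 167). refcount(pp2)=2>1 -> COPY to pp4. 5 ppages; refcounts: pp0:2 pp1:2 pp2:1 pp3:2 pp4:1
Op 4: write(P1, v2, 103). refcount(pp2)=1 -> write in place. 5 ppages; refcounts: pp0:2 pp1:2 pp2:1 pp3:2 pp4:1
Op 5: write(P0, v2, 108). refcount(pp4)=1 -> write in place. 5 ppages; refcounts: pp0:2 pp1:2 pp2:1 pp3:2 pp4:1
Op 6: read(P0, v1) -> 38. No state change.
Op 7: write(P1, v0, 133). refcount(pp0)=2>1 -> COPY to pp5. 6 ppages; refcounts: pp0:1 pp1:2 pp2:1 pp3:2 pp4:1 pp5:1
Op 8: read(P0, v1) -> 38. No state change.
Op 9: write(P0, v2, 127). refcount(pp4)=1 -> write in place. 6 ppages; refcounts: pp0:1 pp1:2 pp2:1 pp3:2 pp4:1 pp5:1

Answer: 6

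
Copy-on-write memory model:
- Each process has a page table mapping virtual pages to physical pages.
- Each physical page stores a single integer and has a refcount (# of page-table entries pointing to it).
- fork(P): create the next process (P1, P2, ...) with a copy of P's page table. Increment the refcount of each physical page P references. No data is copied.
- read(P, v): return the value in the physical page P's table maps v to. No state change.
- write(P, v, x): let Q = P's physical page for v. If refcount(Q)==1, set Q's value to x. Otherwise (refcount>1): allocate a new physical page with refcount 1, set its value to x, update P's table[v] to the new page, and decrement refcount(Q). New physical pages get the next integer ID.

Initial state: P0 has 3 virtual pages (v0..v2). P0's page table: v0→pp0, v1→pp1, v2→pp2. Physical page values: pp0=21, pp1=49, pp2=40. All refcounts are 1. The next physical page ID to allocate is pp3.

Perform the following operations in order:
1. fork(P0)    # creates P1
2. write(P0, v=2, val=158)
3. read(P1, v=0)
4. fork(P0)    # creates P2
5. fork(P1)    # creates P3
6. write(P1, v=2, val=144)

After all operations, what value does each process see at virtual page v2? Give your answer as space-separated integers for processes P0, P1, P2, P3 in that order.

Op 1: fork(P0) -> P1. 3 ppages; refcounts: pp0:2 pp1:2 pp2:2
Op 2: write(P0, v2, 158). refcount(pp2)=2>1 -> COPY to pp3. 4 ppages; refcounts: pp0:2 pp1:2 pp2:1 pp3:1
Op 3: read(P1, v0) -> 21. No state change.
Op 4: fork(P0) -> P2. 4 ppages; refcounts: pp0:3 pp1:3 pp2:1 pp3:2
Op 5: fork(P1) -> P3. 4 ppages; refcounts: pp0:4 pp1:4 pp2:2 pp3:2
Op 6: write(P1, v2, 144). refcount(pp2)=2>1 -> COPY to pp4. 5 ppages; refcounts: pp0:4 pp1:4 pp2:1 pp3:2 pp4:1
P0: v2 -> pp3 = 158
P1: v2 -> pp4 = 144
P2: v2 -> pp3 = 158
P3: v2 -> pp2 = 40

Answer: 158 144 158 40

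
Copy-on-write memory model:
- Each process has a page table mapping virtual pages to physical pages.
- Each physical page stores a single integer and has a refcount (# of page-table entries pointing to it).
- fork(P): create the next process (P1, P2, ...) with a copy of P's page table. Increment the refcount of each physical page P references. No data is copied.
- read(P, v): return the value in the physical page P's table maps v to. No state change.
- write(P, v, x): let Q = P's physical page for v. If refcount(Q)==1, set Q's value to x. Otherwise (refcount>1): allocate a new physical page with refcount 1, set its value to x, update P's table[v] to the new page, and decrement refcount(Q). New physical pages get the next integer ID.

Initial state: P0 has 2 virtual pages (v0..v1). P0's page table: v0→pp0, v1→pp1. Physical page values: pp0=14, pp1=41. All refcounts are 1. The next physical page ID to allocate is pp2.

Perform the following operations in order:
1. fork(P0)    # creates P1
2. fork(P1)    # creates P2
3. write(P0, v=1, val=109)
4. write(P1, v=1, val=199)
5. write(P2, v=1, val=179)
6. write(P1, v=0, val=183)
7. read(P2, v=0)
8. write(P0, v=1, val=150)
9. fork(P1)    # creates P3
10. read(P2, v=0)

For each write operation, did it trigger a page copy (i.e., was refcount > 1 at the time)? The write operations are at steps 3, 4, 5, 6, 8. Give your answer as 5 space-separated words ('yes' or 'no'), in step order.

Op 1: fork(P0) -> P1. 2 ppages; refcounts: pp0:2 pp1:2
Op 2: fork(P1) -> P2. 2 ppages; refcounts: pp0:3 pp1:3
Op 3: write(P0, v1, 109). refcount(pp1)=3>1 -> COPY to pp2. 3 ppages; refcounts: pp0:3 pp1:2 pp2:1
Op 4: write(P1, v1, 199). refcount(pp1)=2>1 -> COPY to pp3. 4 ppages; refcounts: pp0:3 pp1:1 pp2:1 pp3:1
Op 5: write(P2, v1, 179). refcount(pp1)=1 -> write in place. 4 ppages; refcounts: pp0:3 pp1:1 pp2:1 pp3:1
Op 6: write(P1, v0, 183). refcount(pp0)=3>1 -> COPY to pp4. 5 ppages; refcounts: pp0:2 pp1:1 pp2:1 pp3:1 pp4:1
Op 7: read(P2, v0) -> 14. No state change.
Op 8: write(P0, v1, 150). refcount(pp2)=1 -> write in place. 5 ppages; refcounts: pp0:2 pp1:1 pp2:1 pp3:1 pp4:1
Op 9: fork(P1) -> P3. 5 ppages; refcounts: pp0:2 pp1:1 pp2:1 pp3:2 pp4:2
Op 10: read(P2, v0) -> 14. No state change.

yes yes no yes no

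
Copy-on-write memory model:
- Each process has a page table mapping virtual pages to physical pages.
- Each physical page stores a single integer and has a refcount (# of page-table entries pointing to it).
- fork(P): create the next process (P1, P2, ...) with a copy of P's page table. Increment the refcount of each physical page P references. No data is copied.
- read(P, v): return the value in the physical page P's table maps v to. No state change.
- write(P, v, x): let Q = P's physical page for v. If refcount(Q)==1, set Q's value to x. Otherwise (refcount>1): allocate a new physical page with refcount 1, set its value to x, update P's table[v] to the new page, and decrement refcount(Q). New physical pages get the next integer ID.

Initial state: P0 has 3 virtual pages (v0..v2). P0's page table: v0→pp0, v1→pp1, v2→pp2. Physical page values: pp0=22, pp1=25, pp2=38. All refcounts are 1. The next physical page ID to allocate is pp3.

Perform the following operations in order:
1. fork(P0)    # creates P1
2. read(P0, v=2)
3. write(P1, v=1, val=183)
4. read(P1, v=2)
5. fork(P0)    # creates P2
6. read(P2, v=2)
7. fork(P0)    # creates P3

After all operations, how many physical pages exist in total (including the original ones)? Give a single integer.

Answer: 4

Derivation:
Op 1: fork(P0) -> P1. 3 ppages; refcounts: pp0:2 pp1:2 pp2:2
Op 2: read(P0, v2) -> 38. No state change.
Op 3: write(P1, v1, 183). refcount(pp1)=2>1 -> COPY to pp3. 4 ppages; refcounts: pp0:2 pp1:1 pp2:2 pp3:1
Op 4: read(P1, v2) -> 38. No state change.
Op 5: fork(P0) -> P2. 4 ppages; refcounts: pp0:3 pp1:2 pp2:3 pp3:1
Op 6: read(P2, v2) -> 38. No state change.
Op 7: fork(P0) -> P3. 4 ppages; refcounts: pp0:4 pp1:3 pp2:4 pp3:1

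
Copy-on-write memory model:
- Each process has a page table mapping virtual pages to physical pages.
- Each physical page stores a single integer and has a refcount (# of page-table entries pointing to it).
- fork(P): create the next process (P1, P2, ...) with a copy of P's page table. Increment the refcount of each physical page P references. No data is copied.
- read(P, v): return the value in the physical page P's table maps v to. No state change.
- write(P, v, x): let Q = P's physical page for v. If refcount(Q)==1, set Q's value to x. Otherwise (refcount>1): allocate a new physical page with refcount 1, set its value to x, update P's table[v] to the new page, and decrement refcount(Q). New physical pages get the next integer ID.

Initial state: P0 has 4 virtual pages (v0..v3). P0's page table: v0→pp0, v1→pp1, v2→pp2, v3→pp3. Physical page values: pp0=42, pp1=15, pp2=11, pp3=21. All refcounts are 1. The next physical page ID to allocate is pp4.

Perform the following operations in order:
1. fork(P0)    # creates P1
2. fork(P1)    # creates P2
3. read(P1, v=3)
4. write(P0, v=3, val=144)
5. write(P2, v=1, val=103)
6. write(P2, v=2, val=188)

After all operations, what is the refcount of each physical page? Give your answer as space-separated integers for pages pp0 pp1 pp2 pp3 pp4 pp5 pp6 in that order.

Op 1: fork(P0) -> P1. 4 ppages; refcounts: pp0:2 pp1:2 pp2:2 pp3:2
Op 2: fork(P1) -> P2. 4 ppages; refcounts: pp0:3 pp1:3 pp2:3 pp3:3
Op 3: read(P1, v3) -> 21. No state change.
Op 4: write(P0, v3, 144). refcount(pp3)=3>1 -> COPY to pp4. 5 ppages; refcounts: pp0:3 pp1:3 pp2:3 pp3:2 pp4:1
Op 5: write(P2, v1, 103). refcount(pp1)=3>1 -> COPY to pp5. 6 ppages; refcounts: pp0:3 pp1:2 pp2:3 pp3:2 pp4:1 pp5:1
Op 6: write(P2, v2, 188). refcount(pp2)=3>1 -> COPY to pp6. 7 ppages; refcounts: pp0:3 pp1:2 pp2:2 pp3:2 pp4:1 pp5:1 pp6:1

Answer: 3 2 2 2 1 1 1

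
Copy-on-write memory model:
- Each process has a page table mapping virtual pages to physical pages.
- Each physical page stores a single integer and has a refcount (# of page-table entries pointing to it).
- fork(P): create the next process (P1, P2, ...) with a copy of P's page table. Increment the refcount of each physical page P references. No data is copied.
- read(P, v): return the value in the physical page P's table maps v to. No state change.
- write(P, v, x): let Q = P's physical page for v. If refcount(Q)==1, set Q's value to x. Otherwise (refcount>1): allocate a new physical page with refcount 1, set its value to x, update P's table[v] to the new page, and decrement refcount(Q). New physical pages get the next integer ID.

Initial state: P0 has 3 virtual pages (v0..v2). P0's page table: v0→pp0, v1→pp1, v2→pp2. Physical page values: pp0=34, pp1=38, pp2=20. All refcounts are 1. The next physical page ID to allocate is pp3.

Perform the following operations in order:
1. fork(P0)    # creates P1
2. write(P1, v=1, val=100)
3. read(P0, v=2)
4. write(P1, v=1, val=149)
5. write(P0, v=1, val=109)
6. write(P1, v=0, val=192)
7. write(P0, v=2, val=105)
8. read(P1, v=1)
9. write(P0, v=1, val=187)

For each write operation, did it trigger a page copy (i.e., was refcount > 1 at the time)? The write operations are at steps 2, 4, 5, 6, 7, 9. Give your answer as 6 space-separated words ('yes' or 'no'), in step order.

Op 1: fork(P0) -> P1. 3 ppages; refcounts: pp0:2 pp1:2 pp2:2
Op 2: write(P1, v1, 100). refcount(pp1)=2>1 -> COPY to pp3. 4 ppages; refcounts: pp0:2 pp1:1 pp2:2 pp3:1
Op 3: read(P0, v2) -> 20. No state change.
Op 4: write(P1, v1, 149). refcount(pp3)=1 -> write in place. 4 ppages; refcounts: pp0:2 pp1:1 pp2:2 pp3:1
Op 5: write(P0, v1, 109). refcount(pp1)=1 -> write in place. 4 ppages; refcounts: pp0:2 pp1:1 pp2:2 pp3:1
Op 6: write(P1, v0, 192). refcount(pp0)=2>1 -> COPY to pp4. 5 ppages; refcounts: pp0:1 pp1:1 pp2:2 pp3:1 pp4:1
Op 7: write(P0, v2, 105). refcount(pp2)=2>1 -> COPY to pp5. 6 ppages; refcounts: pp0:1 pp1:1 pp2:1 pp3:1 pp4:1 pp5:1
Op 8: read(P1, v1) -> 149. No state change.
Op 9: write(P0, v1, 187). refcount(pp1)=1 -> write in place. 6 ppages; refcounts: pp0:1 pp1:1 pp2:1 pp3:1 pp4:1 pp5:1

yes no no yes yes no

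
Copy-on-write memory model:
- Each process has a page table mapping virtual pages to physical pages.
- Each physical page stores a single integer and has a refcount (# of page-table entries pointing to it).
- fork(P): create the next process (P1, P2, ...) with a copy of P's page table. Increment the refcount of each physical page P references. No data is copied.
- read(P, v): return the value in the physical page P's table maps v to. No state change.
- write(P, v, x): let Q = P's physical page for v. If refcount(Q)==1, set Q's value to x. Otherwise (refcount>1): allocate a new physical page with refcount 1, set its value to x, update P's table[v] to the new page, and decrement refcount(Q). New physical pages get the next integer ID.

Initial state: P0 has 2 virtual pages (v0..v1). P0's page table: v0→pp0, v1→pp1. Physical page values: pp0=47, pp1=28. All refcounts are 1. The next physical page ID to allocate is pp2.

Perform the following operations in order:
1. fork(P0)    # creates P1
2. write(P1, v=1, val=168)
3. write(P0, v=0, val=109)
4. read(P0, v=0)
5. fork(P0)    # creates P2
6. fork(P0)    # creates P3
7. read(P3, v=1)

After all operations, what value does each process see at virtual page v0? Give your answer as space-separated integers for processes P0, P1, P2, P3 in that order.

Answer: 109 47 109 109

Derivation:
Op 1: fork(P0) -> P1. 2 ppages; refcounts: pp0:2 pp1:2
Op 2: write(P1, v1, 168). refcount(pp1)=2>1 -> COPY to pp2. 3 ppages; refcounts: pp0:2 pp1:1 pp2:1
Op 3: write(P0, v0, 109). refcount(pp0)=2>1 -> COPY to pp3. 4 ppages; refcounts: pp0:1 pp1:1 pp2:1 pp3:1
Op 4: read(P0, v0) -> 109. No state change.
Op 5: fork(P0) -> P2. 4 ppages; refcounts: pp0:1 pp1:2 pp2:1 pp3:2
Op 6: fork(P0) -> P3. 4 ppages; refcounts: pp0:1 pp1:3 pp2:1 pp3:3
Op 7: read(P3, v1) -> 28. No state change.
P0: v0 -> pp3 = 109
P1: v0 -> pp0 = 47
P2: v0 -> pp3 = 109
P3: v0 -> pp3 = 109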